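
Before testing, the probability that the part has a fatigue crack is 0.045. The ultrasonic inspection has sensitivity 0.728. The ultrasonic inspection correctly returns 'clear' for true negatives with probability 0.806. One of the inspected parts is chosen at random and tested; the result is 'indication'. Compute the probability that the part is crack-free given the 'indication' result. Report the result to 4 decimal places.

Write H for 'the part has a fatigue crack'. Prior odds H:¬H = 0.045/0.955 = 0.047120. For the 'indication' outcome, the likelihood ratio is 0.728/0.194 = 3.7526.
Posterior odds = 0.047120 × 3.7526 = 0.17682, so P(H|E) = 0.17682/(1+0.17682) = 0.1503. Then P(¬H|E) = 1 − 0.1503 = 0.8497.

P(¬H | E) ≈ 0.8497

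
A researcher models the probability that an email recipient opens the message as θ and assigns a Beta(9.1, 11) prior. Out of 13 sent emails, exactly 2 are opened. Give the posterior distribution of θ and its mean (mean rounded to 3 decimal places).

Observing 2 successes and 11 failures updates Beta(9.1, 11) by adding the success and failure counts to the two shape parameters: α = 9.1+2 = 11.1, β = 11+11 = 22.
Posterior mean = α/(α+β) = 11.1/33.1 = 0.335.

Posterior: Beta(11.1, 22); mean ≈ 0.335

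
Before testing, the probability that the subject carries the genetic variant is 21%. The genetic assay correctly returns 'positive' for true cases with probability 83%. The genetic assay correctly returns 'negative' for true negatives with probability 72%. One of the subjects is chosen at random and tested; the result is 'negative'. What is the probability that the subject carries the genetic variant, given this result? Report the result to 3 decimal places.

Let H be the event that the subject carries the genetic variant. P(H) = 0.21, so P(¬H) = 0.79. With E the 'negative' result, P(E|H) = 0.17 and P(E|¬H) = 0.72.
P(E) = 0.17·0.21 + 0.72·0.79 = 0.035700 + 0.56880 = 0.60450.
By Bayes' theorem, P(H|E) = 0.035700 / 0.60450 = 0.059.

P(H | E) ≈ 0.059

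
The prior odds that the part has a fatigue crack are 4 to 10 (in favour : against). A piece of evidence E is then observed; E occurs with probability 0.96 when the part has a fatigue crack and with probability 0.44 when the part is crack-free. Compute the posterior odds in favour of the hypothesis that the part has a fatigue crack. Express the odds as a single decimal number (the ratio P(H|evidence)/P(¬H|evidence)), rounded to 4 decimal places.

Posterior odds ≈ 0.8727

Prior odds = 4/10 = 0.40000.
Likelihood ratio for E = 0.96/0.44 = 2.1818.
Posterior odds = prior odds × LR = 0.87273.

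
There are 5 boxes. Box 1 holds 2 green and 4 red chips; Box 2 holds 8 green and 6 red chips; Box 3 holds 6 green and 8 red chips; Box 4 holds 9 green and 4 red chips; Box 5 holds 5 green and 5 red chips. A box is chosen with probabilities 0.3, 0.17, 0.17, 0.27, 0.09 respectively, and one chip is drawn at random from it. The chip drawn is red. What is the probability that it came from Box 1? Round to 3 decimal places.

Posterior probability ≈ 0.402

Tabulate prior·likelihood by source: [1] prior 0.3, lik 0.6667, product 0.2000; [2] prior 0.17, lik 0.4286, product 0.07286; [3] prior 0.17, lik 0.5714, product 0.09714; [4] prior 0.27, lik 0.3077, product 0.08308; [5] prior 0.09, lik 0.5, product 0.04500.
Normalizing constant = 0.49808; the posterior for Box 1 is its product over the sum, 0.2000/0.49808 = 0.402.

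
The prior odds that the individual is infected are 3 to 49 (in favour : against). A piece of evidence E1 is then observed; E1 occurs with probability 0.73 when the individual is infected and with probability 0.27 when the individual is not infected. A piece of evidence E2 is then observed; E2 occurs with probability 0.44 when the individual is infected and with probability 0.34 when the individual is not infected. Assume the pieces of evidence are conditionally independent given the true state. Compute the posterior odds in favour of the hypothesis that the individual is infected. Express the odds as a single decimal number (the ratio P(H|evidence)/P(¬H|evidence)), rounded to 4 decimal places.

Prior odds = 3/49 = 0.061224. In log-odds, ln(0.061224) = -2.7932.
Add log likelihood ratios: ln(2.7037) + ln(1.2941) = 1.2525.
Posterior log-odds = -1.5408, so posterior odds = exp(-1.5408) = 0.21422.

Posterior odds ≈ 0.2142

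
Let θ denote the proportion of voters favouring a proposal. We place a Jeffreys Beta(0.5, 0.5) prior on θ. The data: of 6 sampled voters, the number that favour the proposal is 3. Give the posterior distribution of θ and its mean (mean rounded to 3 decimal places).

Observing 3 successes and 3 failures updates Beta(0.5, 0.5) by adding the success and failure counts to the two shape parameters: α = 0.5+3 = 3.5, β = 0.5+3 = 3.5.
Posterior mean = α/(α+β) = 3.5/7 = 0.500.

Posterior: Beta(3.5, 3.5); mean ≈ 0.500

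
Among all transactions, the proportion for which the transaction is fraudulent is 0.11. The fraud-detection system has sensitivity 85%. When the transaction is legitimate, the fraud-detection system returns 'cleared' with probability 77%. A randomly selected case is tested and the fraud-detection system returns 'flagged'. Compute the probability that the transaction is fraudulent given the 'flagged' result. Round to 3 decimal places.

P(H | E) ≈ 0.314

Let H be the event that the transaction is fraudulent. P(H) = 0.11, so P(¬H) = 0.89. With E the 'flagged' result, P(E|H) = 0.85 and P(E|¬H) = 0.23.
P(E) = 0.85·0.11 + 0.23·0.89 = 0.093500 + 0.20470 = 0.29820.
By Bayes' theorem, P(H|E) = 0.093500 / 0.29820 = 0.314.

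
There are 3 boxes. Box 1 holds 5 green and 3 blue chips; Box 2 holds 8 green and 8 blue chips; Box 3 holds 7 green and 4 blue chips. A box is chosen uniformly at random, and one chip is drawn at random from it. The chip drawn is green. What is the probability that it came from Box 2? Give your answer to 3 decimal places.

P(green|Box 1) = 0.625; P(green|Box 2) = 0.5; P(green|Box 3) = 0.6364.
Prior × likelihood for each source: 0.333333·0.625=0.2083, 0.333333·0.5=0.1667, 0.333333·0.6364=0.2121. Summing gives P(green) = 0.58712.
P(Box 2 | green) = 0.1667 / 0.58712 = 0.284.

Posterior probability ≈ 0.284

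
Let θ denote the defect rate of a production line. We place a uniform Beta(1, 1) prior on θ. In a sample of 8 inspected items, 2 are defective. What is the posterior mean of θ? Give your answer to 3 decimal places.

Posterior mean ≈ 0.300

The binomial likelihood is conjugate to the Beta prior: with 2 successes and 6 failures, the posterior is Beta(1+2, 1+6) = Beta(3, 7).
Posterior mean = α/(α+β) = 3/10 = 0.300.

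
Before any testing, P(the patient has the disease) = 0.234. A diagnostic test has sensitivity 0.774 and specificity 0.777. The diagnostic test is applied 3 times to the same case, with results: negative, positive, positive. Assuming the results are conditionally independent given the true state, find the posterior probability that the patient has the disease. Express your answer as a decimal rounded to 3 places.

Posterior P(H) ≈ 0.517

Let H be the event that the patient has the disease; start with P(H) = 0.234. P('positive'|H) = 0.774, P('positive'|¬H) = 0.223.
Update on result 1 ('negative'): P(H) ← 0.226·0.2340 / (0.226·0.2340 + 0.777·0.7660) = 0.052884/0.64807 = 0.0816.
Update on result 2 ('positive'): P(H) ← 0.774·0.0816 / (0.774·0.0816 + 0.223·0.9184) = 0.063161/0.26796 = 0.2357.
Update on result 3 ('positive'): P(H) ← 0.774·0.2357 / (0.774·0.2357 + 0.223·0.7643) = 0.18244/0.35287 = 0.5170.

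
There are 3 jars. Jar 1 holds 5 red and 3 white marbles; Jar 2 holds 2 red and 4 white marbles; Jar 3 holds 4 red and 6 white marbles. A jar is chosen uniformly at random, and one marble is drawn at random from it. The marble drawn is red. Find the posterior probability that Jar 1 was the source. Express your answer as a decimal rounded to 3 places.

Tabulate prior·likelihood by source: [1] prior 0.333333, lik 0.625, product 0.2083; [2] prior 0.333333, lik 0.3333, product 0.1111; [3] prior 0.333333, lik 0.4, product 0.1333.
Normalizing constant = 0.45278; the posterior for Jar 1 is its product over the sum, 0.2083/0.45278 = 0.460.

Posterior probability ≈ 0.460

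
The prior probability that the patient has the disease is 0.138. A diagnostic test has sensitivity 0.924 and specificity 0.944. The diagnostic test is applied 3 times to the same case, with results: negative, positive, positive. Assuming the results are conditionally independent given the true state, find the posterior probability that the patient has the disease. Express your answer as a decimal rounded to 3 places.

With H the event that the patient has the disease, the joint likelihood of the observed sequence is P(data|H) = 0.076·0.924·0.924 = 0.064887 and P(data|¬H) = 0.944·0.056·0.056 = 0.0029604.
Bayes: P(H|data) = 0.138·0.064887 / (0.138·0.064887 + 0.862·0.0029604) = 0.0089544/0.011506 = 0.7782.

Posterior P(H) ≈ 0.778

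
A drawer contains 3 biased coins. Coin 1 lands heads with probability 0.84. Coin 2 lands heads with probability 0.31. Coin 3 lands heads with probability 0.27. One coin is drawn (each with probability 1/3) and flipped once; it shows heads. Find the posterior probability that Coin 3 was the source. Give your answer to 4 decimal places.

P(heads|C1) = 0.84; P(heads|C2) = 0.31; P(heads|C3) = 0.27.
Prior × likelihood for each source: 0.333333·0.84=0.2800, 0.333333·0.31=0.1033, 0.333333·0.27=0.09000. Summing gives P(heads) = 0.47333.
P(Coin 3 | heads) = 0.09000 / 0.47333 = 0.1901.

Posterior probability ≈ 0.1901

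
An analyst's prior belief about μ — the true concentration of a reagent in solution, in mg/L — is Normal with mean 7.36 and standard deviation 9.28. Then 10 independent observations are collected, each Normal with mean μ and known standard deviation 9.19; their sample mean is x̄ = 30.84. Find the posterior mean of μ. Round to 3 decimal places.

With known σ, the Normal prior is conjugate. Weight on the data is w = (n/σ²)/(n/σ² + 1/τ₀²) = 0.118405/(0.118405+0.0116119) = 0.91069.
Posterior mean = w·x̄ + (1−w)·μ₀ = 0.91069·30.84 + 0.089311·7.36 = 28.743.

Posterior mean ≈ 28.743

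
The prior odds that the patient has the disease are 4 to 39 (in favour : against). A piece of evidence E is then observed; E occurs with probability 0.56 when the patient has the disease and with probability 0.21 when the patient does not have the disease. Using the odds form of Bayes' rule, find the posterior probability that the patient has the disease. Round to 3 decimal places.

Posterior probability ≈ 0.215

Prior odds = 4/39 = 0.10256.
Likelihood ratio for E = 0.56/0.21 = 2.6667.
Posterior odds = prior odds × LR = 0.27350.
Posterior probability = odds/(1+odds) = 0.27350/1.2735 = 0.215.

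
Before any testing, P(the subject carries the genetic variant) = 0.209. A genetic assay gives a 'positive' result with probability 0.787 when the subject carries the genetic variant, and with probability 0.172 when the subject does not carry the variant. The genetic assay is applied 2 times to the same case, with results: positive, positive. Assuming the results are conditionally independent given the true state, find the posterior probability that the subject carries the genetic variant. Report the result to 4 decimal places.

Posterior P(H) ≈ 0.8469

With H the event that the subject carries the genetic variant, the joint likelihood of the observed sequence is P(data|H) = 0.787·0.787 = 0.61937 and P(data|¬H) = 0.172·0.172 = 0.029584.
Bayes: P(H|data) = 0.209·0.61937 / (0.209·0.61937 + 0.791·0.029584) = 0.12945/0.15285 = 0.8469.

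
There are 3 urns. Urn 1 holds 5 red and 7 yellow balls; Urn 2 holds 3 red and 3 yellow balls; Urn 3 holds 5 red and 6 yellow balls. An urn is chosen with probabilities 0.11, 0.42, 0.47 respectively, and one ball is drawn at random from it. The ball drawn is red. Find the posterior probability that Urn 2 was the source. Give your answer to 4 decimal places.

Tabulate prior·likelihood by source: [1] prior 0.11, lik 0.4167, product 0.04583; [2] prior 0.42, lik 0.5, product 0.2100; [3] prior 0.47, lik 0.4545, product 0.2136.
Normalizing constant = 0.46947; the posterior for Urn 2 is its product over the sum, 0.2100/0.46947 = 0.4473.

Posterior probability ≈ 0.4473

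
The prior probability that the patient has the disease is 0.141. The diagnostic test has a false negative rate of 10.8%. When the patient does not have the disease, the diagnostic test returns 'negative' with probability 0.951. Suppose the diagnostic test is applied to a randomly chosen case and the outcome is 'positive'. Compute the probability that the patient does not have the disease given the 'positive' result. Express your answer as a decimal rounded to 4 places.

P(¬H | E) ≈ 0.2507

Write H for 'the patient has the disease'. Prior odds H:¬H = 0.141/0.859 = 0.16414. For the 'positive' outcome, the likelihood ratio is 0.892/0.049 = 18.204.
Posterior odds = 0.16414 × 18.204 = 2.9881, so P(H|E) = 2.9881/(1+2.9881) = 0.7493. Then P(¬H|E) = 1 − 0.7493 = 0.2507.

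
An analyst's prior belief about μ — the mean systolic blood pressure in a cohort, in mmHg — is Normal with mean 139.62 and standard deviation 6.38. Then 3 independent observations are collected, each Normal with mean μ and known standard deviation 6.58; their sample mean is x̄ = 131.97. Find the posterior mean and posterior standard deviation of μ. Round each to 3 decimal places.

Prior precision 1/τ₀² = 1/6.38² = 0.0245674; data precision n/σ² = 3/6.58² = 0.0692898.
Posterior precision = 0.0245674 + 0.0692898 = 0.0938572, giving posterior SD = 1/√0.0938572 = 3.264.
Posterior mean = (0.0245674·139.62 + 0.0692898·131.97) / 0.0938572 = 133.972.

Posterior mean ≈ 133.972; posterior SD ≈ 3.264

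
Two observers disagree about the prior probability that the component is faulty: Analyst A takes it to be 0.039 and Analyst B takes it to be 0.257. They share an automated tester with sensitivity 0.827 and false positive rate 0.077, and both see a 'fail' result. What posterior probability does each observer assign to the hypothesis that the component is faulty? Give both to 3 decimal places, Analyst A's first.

Analyst A: 0.304; Analyst B: 0.788

The likelihood ratio for a 'fail' result is 0.827/0.077 = 10.740.
Analyst A: prior odds 0.039/0.961 = 0.040583; posterior odds 0.43587; posterior probability 0.304.
Analyst B: prior odds 0.257/0.743 = 0.34590; posterior odds 3.7150; posterior probability 0.788.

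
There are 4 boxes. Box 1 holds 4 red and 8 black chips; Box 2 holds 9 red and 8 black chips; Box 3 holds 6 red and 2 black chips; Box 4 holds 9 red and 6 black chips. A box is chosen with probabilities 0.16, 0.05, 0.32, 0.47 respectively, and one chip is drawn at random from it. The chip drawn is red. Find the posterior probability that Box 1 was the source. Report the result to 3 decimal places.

Posterior probability ≈ 0.089

Tabulate prior·likelihood by source: [1] prior 0.16, lik 0.3333, product 0.05333; [2] prior 0.05, lik 0.5294, product 0.02647; [3] prior 0.32, lik 0.75, product 0.2400; [4] prior 0.47, lik 0.6, product 0.2820.
Normalizing constant = 0.60180; the posterior for Box 1 is its product over the sum, 0.05333/0.60180 = 0.089.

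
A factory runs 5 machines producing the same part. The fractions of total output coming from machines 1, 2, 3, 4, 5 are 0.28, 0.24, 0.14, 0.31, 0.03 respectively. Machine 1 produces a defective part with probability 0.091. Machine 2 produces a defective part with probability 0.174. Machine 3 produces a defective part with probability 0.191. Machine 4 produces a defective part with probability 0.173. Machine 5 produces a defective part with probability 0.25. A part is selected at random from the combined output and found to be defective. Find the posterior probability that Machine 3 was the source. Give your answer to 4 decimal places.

Posterior probability ≈ 0.1724

P(defective|M1) = 0.091; P(defective|M2) = 0.174; P(defective|M3) = 0.191; P(defective|M4) = 0.173; P(defective|M5) = 0.25.
Prior × likelihood for each source: 0.28·0.091=0.02548, 0.24·0.174=0.04176, 0.14·0.191=0.02674, 0.31·0.173=0.05363, 0.03·0.25=0.007500. Summing gives P(defective) = 0.15511.
P(Machine 3 | defective) = 0.02674 / 0.15511 = 0.1724.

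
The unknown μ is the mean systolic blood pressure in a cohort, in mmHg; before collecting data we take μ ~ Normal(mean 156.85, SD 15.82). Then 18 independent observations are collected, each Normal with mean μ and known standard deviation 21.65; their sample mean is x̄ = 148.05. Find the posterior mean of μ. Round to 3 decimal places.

Prior precision 1/τ₀² = 1/15.82² = 0.00399565; data precision n/σ² = 18/21.65² = 0.0384023.
Posterior precision = 0.00399565 + 0.0384023 = 0.0423979.
Posterior mean = (0.00399565·156.85 + 0.0384023·148.05) / 0.0423979 = 148.879.

Posterior mean ≈ 148.879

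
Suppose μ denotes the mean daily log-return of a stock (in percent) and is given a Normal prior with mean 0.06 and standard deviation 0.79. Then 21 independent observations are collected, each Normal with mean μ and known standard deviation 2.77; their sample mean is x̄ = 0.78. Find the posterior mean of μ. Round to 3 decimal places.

Prior precision 1/τ₀² = 1/0.79² = 1.60231; data precision n/σ² = 21/2.77² = 2.73691.
Posterior precision = 1.60231 + 2.73691 = 4.33921.
Posterior mean = (1.60231·0.06 + 2.73691·0.78) / 4.33921 = 0.514.

Posterior mean ≈ 0.514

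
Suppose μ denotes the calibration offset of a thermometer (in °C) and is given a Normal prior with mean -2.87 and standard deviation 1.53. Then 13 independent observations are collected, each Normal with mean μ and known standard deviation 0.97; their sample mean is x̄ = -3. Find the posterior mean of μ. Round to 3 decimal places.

Posterior mean ≈ -2.996

Prior precision 1/τ₀² = 1/1.53² = 0.427186; data precision n/σ² = 13/0.97² = 13.8166.
Posterior precision = 0.427186 + 13.8166 = 14.2437.
Posterior mean = (0.427186·-2.87 + 13.8166·-3) / 14.2437 = -2.996.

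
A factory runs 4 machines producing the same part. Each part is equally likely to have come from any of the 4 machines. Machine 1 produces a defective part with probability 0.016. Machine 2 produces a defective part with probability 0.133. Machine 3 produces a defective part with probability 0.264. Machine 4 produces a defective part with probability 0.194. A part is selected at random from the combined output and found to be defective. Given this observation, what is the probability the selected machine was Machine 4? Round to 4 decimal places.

Tabulate prior·likelihood by source: [1] prior 0.25, lik 0.016, product 0.004000; [2] prior 0.25, lik 0.133, product 0.03325; [3] prior 0.25, lik 0.264, product 0.06600; [4] prior 0.25, lik 0.194, product 0.04850.
Normalizing constant = 0.15175; the posterior for Machine 4 is its product over the sum, 0.04850/0.15175 = 0.3196.

Posterior probability ≈ 0.3196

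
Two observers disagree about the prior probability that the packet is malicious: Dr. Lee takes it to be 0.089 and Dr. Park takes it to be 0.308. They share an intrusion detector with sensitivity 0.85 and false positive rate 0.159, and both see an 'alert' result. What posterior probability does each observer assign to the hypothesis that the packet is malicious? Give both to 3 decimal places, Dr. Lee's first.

Dr. Lee: 0.343; Dr. Park: 0.704

P('+'|H) = 0.85, P('+'|¬H) = 0.159.
Dr. Lee: numerator 0.85·0.089 = 0.075650; evidence = 0.075650+0.159·0.911 = 0.22050; posterior = 0.343.
Dr. Park: numerator 0.85·0.308 = 0.26180; evidence = 0.26180+0.159·0.692 = 0.37183; posterior = 0.704.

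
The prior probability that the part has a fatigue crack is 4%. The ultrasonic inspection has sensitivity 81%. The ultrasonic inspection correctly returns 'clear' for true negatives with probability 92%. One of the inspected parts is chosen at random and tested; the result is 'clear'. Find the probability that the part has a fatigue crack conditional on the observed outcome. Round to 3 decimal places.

P(H | E) ≈ 0.009

Let H be the event that the part has a fatigue crack. P(H) = 0.04, so P(¬H) = 0.96. With E the 'clear' result, P(E|H) = 0.19 and P(E|¬H) = 0.92.
P(E) = 0.19·0.04 + 0.92·0.96 = 0.0076000 + 0.88320 = 0.89080.
By Bayes' theorem, P(H|E) = 0.0076000 / 0.89080 = 0.009.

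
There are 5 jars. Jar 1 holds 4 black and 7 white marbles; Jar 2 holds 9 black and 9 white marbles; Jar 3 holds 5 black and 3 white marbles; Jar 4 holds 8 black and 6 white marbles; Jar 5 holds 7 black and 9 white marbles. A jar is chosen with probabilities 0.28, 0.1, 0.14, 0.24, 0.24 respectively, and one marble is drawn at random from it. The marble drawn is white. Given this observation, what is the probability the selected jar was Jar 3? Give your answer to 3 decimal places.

Posterior probability ≈ 0.101

Tabulate prior·likelihood by source: [1] prior 0.28, lik 0.6364, product 0.1782; [2] prior 0.1, lik 0.5, product 0.05000; [3] prior 0.14, lik 0.375, product 0.05250; [4] prior 0.24, lik 0.4286, product 0.1029; [5] prior 0.24, lik 0.5625, product 0.1350.
Normalizing constant = 0.51854; the posterior for Jar 3 is its product over the sum, 0.05250/0.51854 = 0.101.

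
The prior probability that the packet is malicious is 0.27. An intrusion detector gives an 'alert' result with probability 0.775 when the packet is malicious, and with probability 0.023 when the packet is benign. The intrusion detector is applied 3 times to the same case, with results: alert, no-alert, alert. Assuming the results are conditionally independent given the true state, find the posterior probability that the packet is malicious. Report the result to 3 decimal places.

Posterior P(H) ≈ 0.990

Let H be the event that the packet is malicious; start with P(H) = 0.27. P('alert'|H) = 0.775, P('alert'|¬H) = 0.023.
Update on result 1 ('alert'): P(H) ← 0.775·0.2700 / (0.775·0.2700 + 0.023·0.7300) = 0.20925/0.22604 = 0.9257.
Update on result 2 ('no-alert'): P(H) ← 0.225·0.9257 / (0.225·0.9257 + 0.977·0.0743) = 0.20829/0.28086 = 0.7416.
Update on result 3 ('alert'): P(H) ← 0.775·0.7416 / (0.775·0.7416 + 0.023·0.2584) = 0.57475/0.58069 = 0.9898.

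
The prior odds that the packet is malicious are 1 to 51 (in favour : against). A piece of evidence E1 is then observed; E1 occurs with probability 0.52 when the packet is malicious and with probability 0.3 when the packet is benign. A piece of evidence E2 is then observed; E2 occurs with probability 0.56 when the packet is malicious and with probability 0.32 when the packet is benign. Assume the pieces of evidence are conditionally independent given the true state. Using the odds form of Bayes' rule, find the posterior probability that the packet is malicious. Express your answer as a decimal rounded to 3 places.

Prior odds = 1/51 = 0.019608. In log-odds, ln(0.019608) = -3.9318.
Add log likelihood ratios: ln(1.7333) + ln(1.7500) = 1.1097.
Posterior log-odds = -2.8222, so posterior odds = exp(-2.8222) = 0.059477. Converting, P(H|E) = 0.059477/1.0595 = 0.056.

Posterior probability ≈ 0.056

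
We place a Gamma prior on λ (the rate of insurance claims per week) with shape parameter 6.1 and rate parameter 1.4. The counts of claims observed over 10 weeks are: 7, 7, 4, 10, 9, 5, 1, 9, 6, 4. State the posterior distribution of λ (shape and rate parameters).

Total count ∑xᵢ = 62 over n = 10 weeks.
Gamma is conjugate to the Poisson likelihood: posterior is Gamma(shape = 6.1+62 = 68.1, rate = 1.4+10 = 11.4).

Posterior: Gamma(shape=68.1, rate=11.4)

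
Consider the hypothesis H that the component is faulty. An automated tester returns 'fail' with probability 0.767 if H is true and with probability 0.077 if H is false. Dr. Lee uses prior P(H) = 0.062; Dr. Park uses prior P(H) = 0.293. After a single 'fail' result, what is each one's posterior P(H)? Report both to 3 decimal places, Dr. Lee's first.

P('+'|H) = 0.767, P('+'|¬H) = 0.077.
Dr. Lee: numerator 0.767·0.062 = 0.047554; evidence = 0.047554+0.077·0.938 = 0.11978; posterior = 0.397.
Dr. Park: numerator 0.767·0.293 = 0.22473; evidence = 0.22473+0.077·0.707 = 0.27917; posterior = 0.805.

Dr. Lee: 0.397; Dr. Park: 0.805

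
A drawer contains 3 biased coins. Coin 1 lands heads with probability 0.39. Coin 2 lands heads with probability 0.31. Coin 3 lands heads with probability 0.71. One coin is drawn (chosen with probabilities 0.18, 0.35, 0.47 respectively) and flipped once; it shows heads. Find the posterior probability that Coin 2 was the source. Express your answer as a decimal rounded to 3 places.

P(heads|C1) = 0.39; P(heads|C2) = 0.31; P(heads|C3) = 0.71.
Prior × likelihood for each source: 0.18·0.39=0.07020, 0.35·0.31=0.1085, 0.47·0.71=0.3337. Summing gives P(heads) = 0.51240.
P(Coin 2 | heads) = 0.1085 / 0.51240 = 0.212.

Posterior probability ≈ 0.212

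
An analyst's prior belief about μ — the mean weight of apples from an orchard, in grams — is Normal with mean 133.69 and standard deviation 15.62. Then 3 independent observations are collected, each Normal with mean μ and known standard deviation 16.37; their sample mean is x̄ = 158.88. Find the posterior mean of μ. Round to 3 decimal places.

Prior precision 1/τ₀² = 1/15.62² = 0.00409862; data precision n/σ² = 3/16.37² = 0.0111950.
Posterior precision = 0.00409862 + 0.0111950 = 0.0152936.
Posterior mean = (0.00409862·133.69 + 0.0111950·158.88) / 0.0152936 = 152.129.

Posterior mean ≈ 152.129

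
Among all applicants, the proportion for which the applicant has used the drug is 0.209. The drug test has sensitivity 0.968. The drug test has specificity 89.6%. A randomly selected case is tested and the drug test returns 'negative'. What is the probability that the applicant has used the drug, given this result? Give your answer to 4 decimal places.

Let H be the event that the applicant has used the drug. P(H) = 0.209, so P(¬H) = 0.791. With E the 'negative' result, P(E|H) = 0.032 and P(E|¬H) = 0.896.
P(E) = 0.032·0.209 + 0.896·0.791 = 0.0066880 + 0.70874 = 0.71542.
By Bayes' theorem, P(H|E) = 0.0066880 / 0.71542 = 0.0093.

P(H | E) ≈ 0.0093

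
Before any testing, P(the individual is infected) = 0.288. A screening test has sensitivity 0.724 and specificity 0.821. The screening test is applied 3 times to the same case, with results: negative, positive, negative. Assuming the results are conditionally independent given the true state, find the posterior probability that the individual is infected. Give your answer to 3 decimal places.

Posterior P(H) ≈ 0.156

With H the event that the individual is infected, the joint likelihood of the observed sequence is P(data|H) = 0.276·0.724·0.276 = 0.055151 and P(data|¬H) = 0.821·0.179·0.821 = 0.12065.
Bayes: P(H|data) = 0.288·0.055151 / (0.288·0.055151 + 0.712·0.12065) = 0.015884/0.10179 = 0.1560.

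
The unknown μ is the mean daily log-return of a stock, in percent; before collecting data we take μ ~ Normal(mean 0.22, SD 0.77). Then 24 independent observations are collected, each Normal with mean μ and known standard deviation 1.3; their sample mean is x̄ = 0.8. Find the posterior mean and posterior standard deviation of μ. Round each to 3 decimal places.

Posterior mean ≈ 0.738; posterior SD ≈ 0.251

With known σ, the Normal prior is conjugate. Weight on the data is w = (n/σ²)/(n/σ² + 1/τ₀²) = 14.2012/(14.2012+1.68663) = 0.89384.
Posterior mean = w·x̄ + (1−w)·μ₀ = 0.89384·0.8 + 0.10616·0.22 = 0.738. Posterior variance = 1/(14.2012+1.68663) = 0.0629413, so SD = 0.251.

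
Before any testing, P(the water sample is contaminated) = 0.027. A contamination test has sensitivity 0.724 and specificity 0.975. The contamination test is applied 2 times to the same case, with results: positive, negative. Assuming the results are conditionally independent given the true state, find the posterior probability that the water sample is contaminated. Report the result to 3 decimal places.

Posterior P(H) ≈ 0.185

With H the event that the water sample is contaminated, the joint likelihood of the observed sequence is P(data|H) = 0.724·0.276 = 0.19982 and P(data|¬H) = 0.025·0.975 = 0.024375.
Bayes: P(H|data) = 0.027·0.19982 / (0.027·0.19982 + 0.973·0.024375) = 0.0053952/0.029112 = 0.1853.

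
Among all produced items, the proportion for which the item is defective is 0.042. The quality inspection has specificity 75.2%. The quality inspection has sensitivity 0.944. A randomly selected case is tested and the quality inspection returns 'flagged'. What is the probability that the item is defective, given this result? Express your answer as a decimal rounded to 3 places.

Write H for 'the item is defective'. Prior odds H:¬H = 0.042/0.958 = 0.043841. For the 'flagged' outcome, the likelihood ratio is 0.944/0.248 = 3.8065.
Posterior odds = 0.043841 × 3.8065 = 0.16688, so P(H|E) = 0.16688/(1+0.16688) = 0.143.

P(H | E) ≈ 0.143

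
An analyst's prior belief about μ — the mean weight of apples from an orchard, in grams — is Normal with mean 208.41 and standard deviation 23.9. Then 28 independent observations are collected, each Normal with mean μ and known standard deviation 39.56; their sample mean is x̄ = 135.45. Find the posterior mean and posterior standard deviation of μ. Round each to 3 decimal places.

Posterior mean ≈ 141.953; posterior SD ≈ 7.135

With known σ, the Normal prior is conjugate. Weight on the data is w = (n/σ²)/(n/σ² + 1/τ₀²) = 0.0178914/(0.0178914+0.00175067) = 0.91087.
Posterior mean = w·x̄ + (1−w)·μ₀ = 0.91087·135.45 + 0.089128·208.41 = 141.953. Posterior variance = 1/(0.0178914+0.00175067) = 50.9110, so SD = 7.135.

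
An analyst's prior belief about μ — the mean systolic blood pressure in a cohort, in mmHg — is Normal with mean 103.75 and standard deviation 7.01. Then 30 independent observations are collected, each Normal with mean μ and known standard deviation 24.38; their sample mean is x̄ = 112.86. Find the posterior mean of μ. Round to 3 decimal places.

Posterior mean ≈ 110.242

Prior precision 1/τ₀² = 1/7.01² = 0.0203500; data precision n/σ² = 30/24.38² = 0.0504724.
Posterior precision = 0.0203500 + 0.0504724 = 0.0708224.
Posterior mean = (0.0203500·103.75 + 0.0504724·112.86) / 0.0708224 = 110.242.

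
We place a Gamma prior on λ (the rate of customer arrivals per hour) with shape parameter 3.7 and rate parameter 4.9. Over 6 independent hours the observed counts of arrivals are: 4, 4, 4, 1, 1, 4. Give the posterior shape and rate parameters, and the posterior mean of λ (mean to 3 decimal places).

The Poisson likelihood adds the total count to the shape and the number of exposure periods to the rate. Here ∑xᵢ = 18 and n = 6, so shape 3.7→21.7 and rate 4.9→10.9.
Posterior mean = shape/rate = 21.7/10.9 = 1.991.

Posterior: Gamma(shape=21.7, rate=10.9); mean ≈ 1.991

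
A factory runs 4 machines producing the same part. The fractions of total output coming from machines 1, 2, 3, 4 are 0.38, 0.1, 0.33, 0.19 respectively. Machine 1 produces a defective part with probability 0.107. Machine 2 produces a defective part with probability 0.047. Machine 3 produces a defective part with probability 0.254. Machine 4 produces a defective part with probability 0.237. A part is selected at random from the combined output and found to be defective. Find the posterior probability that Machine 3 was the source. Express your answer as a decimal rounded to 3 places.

Posterior probability ≈ 0.481

Tabulate prior·likelihood by source: [1] prior 0.38, lik 0.107, product 0.04066; [2] prior 0.1, lik 0.047, product 0.004700; [3] prior 0.33, lik 0.254, product 0.08382; [4] prior 0.19, lik 0.237, product 0.04503.
Normalizing constant = 0.17421; the posterior for Machine 3 is its product over the sum, 0.08382/0.17421 = 0.481.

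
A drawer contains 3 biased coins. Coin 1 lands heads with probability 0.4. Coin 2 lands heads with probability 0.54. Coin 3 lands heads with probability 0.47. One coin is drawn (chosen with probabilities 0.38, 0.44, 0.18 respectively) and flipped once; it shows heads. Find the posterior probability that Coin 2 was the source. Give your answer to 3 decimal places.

Posterior probability ≈ 0.501

P(heads|C1) = 0.4; P(heads|C2) = 0.54; P(heads|C3) = 0.47.
Prior × likelihood for each source: 0.38·0.4=0.1520, 0.44·0.54=0.2376, 0.18·0.47=0.08460. Summing gives P(heads) = 0.47420.
P(Coin 2 | heads) = 0.2376 / 0.47420 = 0.501.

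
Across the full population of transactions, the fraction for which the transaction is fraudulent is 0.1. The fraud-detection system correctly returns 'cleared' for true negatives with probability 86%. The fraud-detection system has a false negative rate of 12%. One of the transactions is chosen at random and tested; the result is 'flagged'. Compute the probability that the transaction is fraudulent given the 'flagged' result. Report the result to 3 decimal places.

P(H | E) ≈ 0.411

Let H be the event that the transaction is fraudulent. P(H) = 0.1, so P(¬H) = 0.9. With E the 'flagged' result, P(E|H) = 0.88 and P(E|¬H) = 0.14.
P(E) = 0.88·0.1 + 0.14·0.9 = 0.088000 + 0.12600 = 0.21400.
By Bayes' theorem, P(H|E) = 0.088000 / 0.21400 = 0.411.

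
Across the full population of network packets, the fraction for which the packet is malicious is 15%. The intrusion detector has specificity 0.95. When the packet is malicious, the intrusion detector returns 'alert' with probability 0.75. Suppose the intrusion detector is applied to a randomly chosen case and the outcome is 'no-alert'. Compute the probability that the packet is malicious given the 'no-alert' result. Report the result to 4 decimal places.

P(H | E) ≈ 0.0444

Let H be the event that the packet is malicious. P(H) = 0.15, so P(¬H) = 0.85. With E the 'no-alert' result, P(E|H) = 0.25 and P(E|¬H) = 0.95.
P(E) = 0.25·0.15 + 0.95·0.85 = 0.037500 + 0.80750 = 0.84500.
By Bayes' theorem, P(H|E) = 0.037500 / 0.84500 = 0.0444.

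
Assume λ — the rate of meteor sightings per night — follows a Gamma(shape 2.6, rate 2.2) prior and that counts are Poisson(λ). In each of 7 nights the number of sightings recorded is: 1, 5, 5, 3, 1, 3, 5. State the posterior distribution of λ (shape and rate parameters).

Total count ∑xᵢ = 23 over n = 7 nights.
Gamma is conjugate to the Poisson likelihood: posterior is Gamma(shape = 2.6+23 = 25.6, rate = 2.2+7 = 9.2).

Posterior: Gamma(shape=25.6, rate=9.2)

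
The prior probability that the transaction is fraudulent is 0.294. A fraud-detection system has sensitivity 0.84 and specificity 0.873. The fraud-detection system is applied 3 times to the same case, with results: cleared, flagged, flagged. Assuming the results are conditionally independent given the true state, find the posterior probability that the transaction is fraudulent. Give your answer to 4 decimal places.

With H the event that the transaction is fraudulent, the joint likelihood of the observed sequence is P(data|H) = 0.16·0.84·0.84 = 0.11290 and P(data|¬H) = 0.873·0.127·0.127 = 0.014081.
Bayes: P(H|data) = 0.294·0.11290 / (0.294·0.11290 + 0.706·0.014081) = 0.033191/0.043132 = 0.7695.

Posterior P(H) ≈ 0.7695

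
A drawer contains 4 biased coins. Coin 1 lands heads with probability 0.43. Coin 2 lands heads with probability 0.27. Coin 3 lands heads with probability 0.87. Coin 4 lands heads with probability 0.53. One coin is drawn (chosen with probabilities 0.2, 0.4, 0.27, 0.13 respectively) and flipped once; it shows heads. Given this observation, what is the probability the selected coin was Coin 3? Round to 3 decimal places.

Posterior probability ≈ 0.472

Tabulate prior·likelihood by source: [1] prior 0.2, lik 0.43, product 0.08600; [2] prior 0.4, lik 0.27, product 0.1080; [3] prior 0.27, lik 0.87, product 0.2349; [4] prior 0.13, lik 0.53, product 0.06890.
Normalizing constant = 0.49780; the posterior for Coin 3 is its product over the sum, 0.2349/0.49780 = 0.472.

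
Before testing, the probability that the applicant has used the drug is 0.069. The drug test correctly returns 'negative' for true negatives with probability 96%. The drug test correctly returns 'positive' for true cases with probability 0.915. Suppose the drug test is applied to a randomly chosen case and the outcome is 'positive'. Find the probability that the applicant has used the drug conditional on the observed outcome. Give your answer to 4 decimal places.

Write H for 'the applicant has used the drug'. Prior odds H:¬H = 0.069/0.931 = 0.074114. For the 'positive' outcome, the likelihood ratio is 0.915/0.04 = 22.875.
Posterior odds = 0.074114 × 22.875 = 1.6954, so P(H|E) = 1.6954/(1+1.6954) = 0.6290.

P(H | E) ≈ 0.6290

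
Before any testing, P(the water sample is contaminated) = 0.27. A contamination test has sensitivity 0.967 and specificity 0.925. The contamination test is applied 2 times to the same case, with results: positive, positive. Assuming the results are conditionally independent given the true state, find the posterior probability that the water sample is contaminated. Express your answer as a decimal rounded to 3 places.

Posterior P(H) ≈ 0.984

With H the event that the water sample is contaminated, the joint likelihood of the observed sequence is P(data|H) = 0.967·0.967 = 0.93509 and P(data|¬H) = 0.075·0.075 = 0.0056250.
Bayes: P(H|data) = 0.27·0.93509 / (0.27·0.93509 + 0.73·0.0056250) = 0.25247/0.25658 = 0.9840.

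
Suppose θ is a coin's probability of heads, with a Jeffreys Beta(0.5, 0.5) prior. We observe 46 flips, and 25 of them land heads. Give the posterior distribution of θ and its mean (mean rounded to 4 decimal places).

Observing 25 successes and 21 failures updates Beta(0.5, 0.5) by adding the success and failure counts to the two shape parameters: α = 0.5+25 = 25.5, β = 0.5+21 = 21.5.
Posterior mean = α/(α+β) = 25.5/47 = 0.5426.

Posterior: Beta(25.5, 21.5); mean ≈ 0.5426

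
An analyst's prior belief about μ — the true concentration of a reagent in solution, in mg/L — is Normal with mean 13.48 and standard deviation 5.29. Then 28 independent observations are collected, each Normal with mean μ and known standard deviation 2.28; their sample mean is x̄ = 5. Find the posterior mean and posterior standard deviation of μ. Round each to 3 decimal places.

Posterior mean ≈ 5.056; posterior SD ≈ 0.429

Prior precision 1/τ₀² = 1/5.29² = 0.0357346; data precision n/σ² = 28/2.28² = 5.38627.
Posterior precision = 0.0357346 + 5.38627 = 5.42201, giving posterior SD = 1/√5.42201 = 0.429.
Posterior mean = (0.0357346·13.48 + 5.38627·5) / 5.42201 = 5.056.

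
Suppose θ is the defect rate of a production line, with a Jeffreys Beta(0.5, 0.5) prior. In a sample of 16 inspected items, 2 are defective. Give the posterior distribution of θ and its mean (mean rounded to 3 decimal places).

The binomial likelihood is conjugate to the Beta prior: with 2 successes and 14 failures, the posterior is Beta(0.5+2, 0.5+14) = Beta(2.5, 14.5).
Posterior mean = α/(α+β) = 2.5/17 = 0.147.

Posterior: Beta(2.5, 14.5); mean ≈ 0.147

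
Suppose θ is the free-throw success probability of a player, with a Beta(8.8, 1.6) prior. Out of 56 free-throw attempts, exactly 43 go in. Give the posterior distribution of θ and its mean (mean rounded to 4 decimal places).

Posterior: Beta(51.8, 14.6); mean ≈ 0.7801

The binomial likelihood is conjugate to the Beta prior: with 43 successes and 13 failures, the posterior is Beta(8.8+43, 1.6+13) = Beta(51.8, 14.6).
E[θ | data] = 51.8/(51.8+14.6) = 0.7801.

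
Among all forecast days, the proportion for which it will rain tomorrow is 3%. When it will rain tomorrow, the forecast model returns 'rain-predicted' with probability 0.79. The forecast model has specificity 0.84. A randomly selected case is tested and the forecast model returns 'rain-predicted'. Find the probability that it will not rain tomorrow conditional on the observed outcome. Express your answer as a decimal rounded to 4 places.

P(¬H | E) ≈ 0.8675

Let H be the event that it will rain tomorrow. P(H) = 0.03, so P(¬H) = 0.97. With E the 'rain-predicted' result, P(E|H) = 0.79 and P(E|¬H) = 0.16.
P(E) = 0.79·0.03 + 0.16·0.97 = 0.023700 + 0.15520 = 0.17890.
By Bayes' theorem, P(H|E) = 0.023700 / 0.17890 = 0.1325. Hence P(¬H|E) = 1 − 0.1325 = 0.8675.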